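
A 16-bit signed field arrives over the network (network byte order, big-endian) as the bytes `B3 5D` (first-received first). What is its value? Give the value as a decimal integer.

-19619

Big-endian stores the most-significant byte at the lowest address.
The bytes are already most-significant first: 0xB35D.
Top bit is set, so as a signed 16-bit value this is 0xB35D − 2^16 = -19619.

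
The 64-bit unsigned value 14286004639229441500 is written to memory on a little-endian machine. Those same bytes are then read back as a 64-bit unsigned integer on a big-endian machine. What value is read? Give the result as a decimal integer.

15885843385917194950

14286004639229441500 in 64-bit hexadecimal is 0xC642158764DA75DC.
Stored little-endian, the bytes at ascending addresses are DC 75 DA 64 87 15 42 C6.
Read back as big-endian, the last byte is least significant, giving 0xDC75DA64871542C6.
0xDC75DA64871542C6 = 15885843385917194950.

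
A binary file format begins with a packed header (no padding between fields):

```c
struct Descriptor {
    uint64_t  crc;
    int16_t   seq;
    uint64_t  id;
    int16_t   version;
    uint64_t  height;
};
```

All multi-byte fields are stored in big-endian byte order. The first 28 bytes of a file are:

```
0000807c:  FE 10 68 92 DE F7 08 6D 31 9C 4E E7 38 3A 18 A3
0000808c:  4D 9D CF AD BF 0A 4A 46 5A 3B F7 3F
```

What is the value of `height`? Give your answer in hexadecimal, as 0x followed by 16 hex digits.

`height` follows `crc` (8 B), `seq` (2 B), `id` (8 B), `version` (2 B), so it starts at offset 8 + 2 + 8 + 2 = 20 and occupies 8 bytes.
Bytes at offsets 20..27: BF 0A 4A 46 5A 3B F7 3F.
Big-endian stores the most-significant byte at the lowest address.
The bytes are already most-significant first: 0xBF0A4A465A3BF73F.

0xBF0A4A465A3BF73F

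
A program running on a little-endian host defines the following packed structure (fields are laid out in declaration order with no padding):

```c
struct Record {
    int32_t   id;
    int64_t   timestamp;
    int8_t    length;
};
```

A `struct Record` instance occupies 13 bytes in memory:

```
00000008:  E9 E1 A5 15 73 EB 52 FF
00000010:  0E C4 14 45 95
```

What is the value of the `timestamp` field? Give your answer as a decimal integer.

4977819056843451251

`timestamp` follows `id` (4 bytes), so it starts at byte offset 4 and occupies 8 bytes.
Bytes at offsets 4..11: 73 EB 52 FF 0E C4 14 45.
In little-endian order the low byte comes first in memory.
Reassemble most-significant byte first: 45 14 C4 0E FF 52 EB 73 → 0x4514C40EFF52EB73.
0x4514C40EFF52EB73 = 4977819056843451251.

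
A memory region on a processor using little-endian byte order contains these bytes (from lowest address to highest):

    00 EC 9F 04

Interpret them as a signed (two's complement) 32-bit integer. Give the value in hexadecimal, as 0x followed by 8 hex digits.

In little-endian order the low byte comes first in memory.
Reassemble most-significant byte first: 04 9F EC 00 → 0x049FEC00.

0x049FEC00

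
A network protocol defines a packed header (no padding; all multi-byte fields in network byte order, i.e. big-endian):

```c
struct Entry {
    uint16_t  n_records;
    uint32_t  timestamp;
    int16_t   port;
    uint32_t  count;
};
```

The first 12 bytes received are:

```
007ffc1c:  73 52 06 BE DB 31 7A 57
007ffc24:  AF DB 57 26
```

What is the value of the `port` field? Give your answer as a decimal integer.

`port` follows `n_records` (2 B), `timestamp` (4 B), so it starts at offset 2 + 4 = 6 and occupies 2 bytes.
Bytes at offsets 6..7: 7A 57.
Big-endian stores the most-significant byte at the lowest address.
The bytes are already most-significant first: 0x7A57.
0x7A57 = 31319.

31319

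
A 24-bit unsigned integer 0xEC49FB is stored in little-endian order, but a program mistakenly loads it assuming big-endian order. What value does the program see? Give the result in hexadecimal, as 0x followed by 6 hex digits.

Stored little-endian, the bytes at ascending addresses are FB 49 EC.
Read back as big-endian, the last byte is least significant, giving 0xFB49EC.

0xFB49EC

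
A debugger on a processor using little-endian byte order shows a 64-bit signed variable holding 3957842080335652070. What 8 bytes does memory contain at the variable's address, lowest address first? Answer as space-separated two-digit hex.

E6 E4 7F 0B 67 14 ED 36

3957842080335652070 in hexadecimal, padded to 64 bits, is 0x36ED14670B7FE4E6.
Split into bytes (most-significant first): 36 ED 14 67 0B 7F E4 E6.
Little-endian stores the least-significant byte at the lowest address.
So at ascending addresses the bytes are E6 E4 7F 0B 67 14 ED 36.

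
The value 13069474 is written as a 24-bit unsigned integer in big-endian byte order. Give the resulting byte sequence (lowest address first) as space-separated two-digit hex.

C7 6C A2

13069474 in hexadecimal, padded to 24 bits, is 0xC76CA2.
Split into bytes (most-significant first): C7 6C A2.
Big-endian stores the most-significant byte at the lowest address.
So the memory order matches the most-significant-first order: C7 6C A2.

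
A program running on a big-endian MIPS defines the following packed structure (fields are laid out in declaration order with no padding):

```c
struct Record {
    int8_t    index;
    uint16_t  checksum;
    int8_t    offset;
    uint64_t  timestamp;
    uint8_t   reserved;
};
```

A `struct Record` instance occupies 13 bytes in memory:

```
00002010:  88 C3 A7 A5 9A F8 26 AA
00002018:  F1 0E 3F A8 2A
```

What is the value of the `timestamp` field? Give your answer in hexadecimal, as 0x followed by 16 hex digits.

`timestamp` follows `index` (1 B), `checksum` (2 B), `offset` (1 B), so it starts at offset 1 + 2 + 1 = 4 and occupies 8 bytes.
Bytes at offsets 4..11: 9A F8 26 AA F1 0E 3F A8.
Big-endian: lowest address holds the most-significant byte.
The bytes are already most-significant first: 0x9AF826AAF10E3FA8.

0x9AF826AAF10E3FA8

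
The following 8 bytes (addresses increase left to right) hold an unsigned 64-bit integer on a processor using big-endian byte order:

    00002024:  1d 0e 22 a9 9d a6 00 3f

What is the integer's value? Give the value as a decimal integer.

2093648988663578687

Big-endian stores the most-significant byte at the lowest address.
The bytes are already most-significant first: 0x1D0E22A99DA6003F.
0x1D0E22A99DA6003F = 2093648988663578687.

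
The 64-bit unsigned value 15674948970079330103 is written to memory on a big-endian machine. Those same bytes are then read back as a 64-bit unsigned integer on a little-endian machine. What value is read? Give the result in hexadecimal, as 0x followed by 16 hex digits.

0x371FF4F1099B88D9

15674948970079330103 in 64-bit hexadecimal is 0xD9889B09F1F41F37.
Stored big-endian, the bytes at ascending addresses are D9 88 9B 09 F1 F4 1F 37.
Read back as little-endian, the first byte is least significant, giving 0x371FF4F1099B88D9.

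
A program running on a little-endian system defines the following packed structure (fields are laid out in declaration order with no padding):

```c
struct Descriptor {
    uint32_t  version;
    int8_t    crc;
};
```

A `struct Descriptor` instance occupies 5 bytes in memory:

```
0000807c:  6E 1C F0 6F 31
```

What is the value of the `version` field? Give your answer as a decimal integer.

1878006894

`version` is the first field, at byte offset 0, occupying 4 bytes.
Bytes at offsets 0..3: 6E 1C F0 6F.
Little-endian: lowest address holds the least-significant byte.
Reassemble most-significant byte first: 6F F0 1C 6E → 0x6FF01C6E.
0x6FF01C6E = 1878006894.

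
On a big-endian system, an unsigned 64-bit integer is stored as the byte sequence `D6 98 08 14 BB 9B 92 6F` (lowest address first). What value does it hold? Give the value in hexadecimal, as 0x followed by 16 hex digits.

0xD6980814BB9B926F

Big-endian: lowest address holds the most-significant byte.
The bytes are already most-significant first: 0xD6980814BB9B926F.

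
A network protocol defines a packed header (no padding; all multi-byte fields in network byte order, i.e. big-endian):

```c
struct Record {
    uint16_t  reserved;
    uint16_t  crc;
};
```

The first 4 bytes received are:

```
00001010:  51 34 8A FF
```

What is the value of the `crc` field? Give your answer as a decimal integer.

`crc` follows `reserved` (2 bytes), so it starts at byte offset 2 and occupies 2 bytes.
Bytes at offsets 2..3: 8A FF.
In big-endian order the high byte comes first in memory.
The bytes are already most-significant first: 0x8AFF.
0x8AFF = 35583.

35583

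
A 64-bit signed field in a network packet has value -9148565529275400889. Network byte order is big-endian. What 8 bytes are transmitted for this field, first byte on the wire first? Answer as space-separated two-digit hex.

Two's complement of -9148565529275400889 in 64 bits: 9148565529275400889 = 0x7EF63BE0B0D802B9; invert → 0x8109C41F4F27FD46; add 1 → 0x8109C41F4F27FD47.
Split into bytes (most-significant first): 81 09 C4 1F 4F 27 FD 47.
Big-endian stores the most-significant byte at the lowest address.
So the memory order matches the most-significant-first order: 81 09 C4 1F 4F 27 FD 47.

81 09 C4 1F 4F 27 FD 47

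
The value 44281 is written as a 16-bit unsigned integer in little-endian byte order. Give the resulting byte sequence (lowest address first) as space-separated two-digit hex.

44281 in hexadecimal, padded to 16 bits, is 0xACF9.
Split into bytes (most-significant first): AC F9.
Little-endian stores the least-significant byte at the lowest address.
So at ascending addresses the bytes are F9 AC.

F9 AC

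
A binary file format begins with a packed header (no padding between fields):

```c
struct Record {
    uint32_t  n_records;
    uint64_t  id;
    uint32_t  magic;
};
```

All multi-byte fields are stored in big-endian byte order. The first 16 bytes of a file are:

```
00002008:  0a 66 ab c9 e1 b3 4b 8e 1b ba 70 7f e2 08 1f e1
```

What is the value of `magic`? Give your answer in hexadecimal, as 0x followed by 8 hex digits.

0xE2081FE1

`magic` follows `n_records` (4 B), `id` (8 B), so it starts at offset 4 + 8 = 12 and occupies 4 bytes.
Bytes at offsets 12..15: E2 08 1F E1.
Big-endian: lowest address holds the most-significant byte.
The bytes are already most-significant first: 0xE2081FE1.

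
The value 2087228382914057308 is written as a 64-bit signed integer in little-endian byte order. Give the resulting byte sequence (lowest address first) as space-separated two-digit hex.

5C 94 B4 D8 27 53 F7 1C

2087228382914057308 in hexadecimal, padded to 64 bits, is 0x1CF75327D8B4945C.
Split into bytes (most-significant first): 1C F7 53 27 D8 B4 94 5C.
Little-endian: lowest address holds the least-significant byte.
So at ascending addresses the bytes are 5C 94 B4 D8 27 53 F7 1C.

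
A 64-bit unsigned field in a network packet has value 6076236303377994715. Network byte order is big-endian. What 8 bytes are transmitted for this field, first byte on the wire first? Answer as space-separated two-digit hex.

54 53 20 B9 82 2D 93 DB

6076236303377994715 in hexadecimal, padded to 64 bits, is 0x545320B9822D93DB.
Split into bytes (most-significant first): 54 53 20 B9 82 2D 93 DB.
Big-endian: lowest address holds the most-significant byte.
So the memory order matches the most-significant-first order: 54 53 20 B9 82 2D 93 DB.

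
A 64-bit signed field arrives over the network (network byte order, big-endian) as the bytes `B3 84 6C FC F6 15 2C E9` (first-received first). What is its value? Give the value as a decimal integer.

Big-endian stores the most-significant byte at the lowest address.
The bytes are already most-significant first: 0xB3846CFCF6152CE9.
Top bit is set, so as a signed 64-bit value this is 0xB3846CFCF6152CE9 − 2^64 = -5511160210278503191.

-5511160210278503191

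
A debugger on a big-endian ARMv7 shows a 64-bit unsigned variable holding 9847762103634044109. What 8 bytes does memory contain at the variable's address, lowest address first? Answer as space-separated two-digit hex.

9847762103634044109 in hexadecimal, padded to 64 bits, is 0x88AA477523A924CD.
Split into bytes (most-significant first): 88 AA 47 75 23 A9 24 CD.
Big-endian: lowest address holds the most-significant byte.
So the memory order matches the most-significant-first order: 88 AA 47 75 23 A9 24 CD.

88 AA 47 75 23 A9 24 CD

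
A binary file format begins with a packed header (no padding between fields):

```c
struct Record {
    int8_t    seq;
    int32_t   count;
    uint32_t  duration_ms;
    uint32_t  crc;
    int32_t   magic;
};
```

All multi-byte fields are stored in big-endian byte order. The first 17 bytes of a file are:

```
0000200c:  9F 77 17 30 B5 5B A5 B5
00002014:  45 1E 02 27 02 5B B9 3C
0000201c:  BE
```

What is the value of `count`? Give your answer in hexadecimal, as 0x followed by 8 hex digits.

`count` follows `seq` (1 byte), so it starts at byte offset 1 and occupies 4 bytes.
Bytes at offsets 1..4: 77 17 30 B5.
In big-endian order the high byte comes first in memory.
The bytes are already most-significant first: 0x771730B5.

0x771730B5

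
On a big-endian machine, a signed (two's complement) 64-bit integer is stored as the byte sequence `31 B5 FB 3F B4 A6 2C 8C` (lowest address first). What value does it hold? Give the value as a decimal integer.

3582045329675398284

In big-endian order the high byte comes first in memory.
The bytes are already most-significant first: 0x31B5FB3FB4A62C8C.
0x31B5FB3FB4A62C8C = 3582045329675398284.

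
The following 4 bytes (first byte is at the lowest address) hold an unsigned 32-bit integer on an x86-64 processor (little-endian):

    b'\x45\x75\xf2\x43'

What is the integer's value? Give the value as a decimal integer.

1139963205

In little-endian order the low byte comes first in memory.
Reassemble most-significant byte first: 43 F2 75 45 → 0x43F27545.
0x43F27545 = 1139963205.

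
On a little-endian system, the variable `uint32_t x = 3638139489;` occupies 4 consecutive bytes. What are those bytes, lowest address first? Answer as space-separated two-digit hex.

61 9A D9 D8

3638139489 in hexadecimal, padded to 32 bits, is 0xD8D99A61.
Split into bytes (most-significant first): D8 D9 9A 61.
In little-endian order the low byte comes first in memory.
So at ascending addresses the bytes are 61 9A D9 D8.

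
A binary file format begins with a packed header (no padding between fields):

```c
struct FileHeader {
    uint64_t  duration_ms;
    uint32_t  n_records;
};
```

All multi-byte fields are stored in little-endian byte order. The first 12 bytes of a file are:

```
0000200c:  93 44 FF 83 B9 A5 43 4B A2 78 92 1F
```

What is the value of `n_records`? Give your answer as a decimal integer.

529692834

`n_records` follows `duration_ms` (8 bytes), so it starts at byte offset 8 and occupies 4 bytes.
Bytes at offsets 8..11: A2 78 92 1F.
Little-endian stores the least-significant byte at the lowest address.
Reassemble most-significant byte first: 1F 92 78 A2 → 0x1F9278A2.
0x1F9278A2 = 529692834.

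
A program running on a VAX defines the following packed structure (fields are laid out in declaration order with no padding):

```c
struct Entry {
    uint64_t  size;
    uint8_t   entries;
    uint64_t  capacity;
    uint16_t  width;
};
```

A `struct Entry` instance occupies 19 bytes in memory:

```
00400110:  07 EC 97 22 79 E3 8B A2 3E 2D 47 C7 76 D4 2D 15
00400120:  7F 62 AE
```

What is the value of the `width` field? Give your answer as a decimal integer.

`width` follows `size` (8 B), `entries` (1 B), `capacity` (8 B), so it starts at offset 8 + 1 + 8 = 17 and occupies 2 bytes.
Bytes at offsets 17..18: 62 AE.
In little-endian order the low byte comes first in memory.
Reassemble most-significant byte first: AE 62 → 0xAE62.
0xAE62 = 44642.

44642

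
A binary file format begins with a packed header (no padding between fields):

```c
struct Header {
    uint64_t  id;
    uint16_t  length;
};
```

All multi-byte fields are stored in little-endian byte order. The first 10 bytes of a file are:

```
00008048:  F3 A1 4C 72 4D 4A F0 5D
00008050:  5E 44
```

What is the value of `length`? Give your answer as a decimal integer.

17502

`length` follows `id` (8 bytes), so it starts at byte offset 8 and occupies 2 bytes.
Bytes at offsets 8..9: 5E 44.
Little-endian: lowest address holds the least-significant byte.
Reassemble most-significant byte first: 44 5E → 0x445E.
0x445E = 17502.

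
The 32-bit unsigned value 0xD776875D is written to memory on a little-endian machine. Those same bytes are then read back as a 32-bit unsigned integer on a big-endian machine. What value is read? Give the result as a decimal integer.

Stored little-endian, the bytes at ascending addresses are 5D 87 76 D7.
Read back as big-endian, the last byte is least significant, giving 0x5D8776D7.
0x5D8776D7 = 1569158871.

1569158871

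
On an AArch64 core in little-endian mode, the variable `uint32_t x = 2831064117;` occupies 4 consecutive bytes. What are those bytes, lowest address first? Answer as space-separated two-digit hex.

35 9C BE A8

2831064117 in hexadecimal, padded to 32 bits, is 0xA8BE9C35.
Split into bytes (most-significant first): A8 BE 9C 35.
Little-endian stores the least-significant byte at the lowest address.
So at ascending addresses the bytes are 35 9C BE A8.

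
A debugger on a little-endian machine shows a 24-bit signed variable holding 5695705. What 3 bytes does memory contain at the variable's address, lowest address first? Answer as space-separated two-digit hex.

5695705 in hexadecimal, padded to 24 bits, is 0x56E8D9.
Split into bytes (most-significant first): 56 E8 D9.
In little-endian order the low byte comes first in memory.
So at ascending addresses the bytes are D9 E8 56.

D9 E8 56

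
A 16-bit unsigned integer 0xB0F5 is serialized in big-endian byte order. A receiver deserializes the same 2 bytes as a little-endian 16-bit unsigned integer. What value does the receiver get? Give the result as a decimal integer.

62896

Stored big-endian, the bytes at ascending addresses are B0 F5.
Read back as little-endian, the first byte is least significant, giving 0xF5B0.
0xF5B0 = 62896.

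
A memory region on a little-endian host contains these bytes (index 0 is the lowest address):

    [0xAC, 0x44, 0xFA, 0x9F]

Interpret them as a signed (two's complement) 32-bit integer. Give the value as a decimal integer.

In little-endian order the low byte comes first in memory.
Reassemble most-significant byte first: 9F FA 44 AC → 0x9FFA44AC.
Top bit is set, so as a signed 32-bit value this is 0x9FFA44AC − 2^32 = -1610988372.

-1610988372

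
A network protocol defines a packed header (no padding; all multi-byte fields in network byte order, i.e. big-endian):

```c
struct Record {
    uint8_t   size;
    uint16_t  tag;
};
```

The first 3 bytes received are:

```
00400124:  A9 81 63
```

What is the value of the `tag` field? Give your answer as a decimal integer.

`tag` follows `size` (1 byte), so it starts at byte offset 1 and occupies 2 bytes.
Bytes at offsets 1..2: 81 63.
Big-endian stores the most-significant byte at the lowest address.
The bytes are already most-significant first: 0x8163.
0x8163 = 33123.

33123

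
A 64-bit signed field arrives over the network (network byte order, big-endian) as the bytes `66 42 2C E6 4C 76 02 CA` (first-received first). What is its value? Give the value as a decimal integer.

7368501307968455370

Big-endian stores the most-significant byte at the lowest address.
The bytes are already most-significant first: 0x66422CE64C7602CA.
0x66422CE64C7602CA = 7368501307968455370.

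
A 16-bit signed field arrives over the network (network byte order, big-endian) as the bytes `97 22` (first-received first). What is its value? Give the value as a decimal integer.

Big-endian: lowest address holds the most-significant byte.
The bytes are already most-significant first: 0x9722.
Top bit is set, so as a signed 16-bit value this is 0x9722 − 2^16 = -26846.

-26846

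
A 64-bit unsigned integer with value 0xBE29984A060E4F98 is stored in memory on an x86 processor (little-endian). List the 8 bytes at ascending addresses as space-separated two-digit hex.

98 4F 0E 06 4A 98 29 BE

Split into bytes (most-significant first): BE 29 98 4A 06 0E 4F 98.
Little-endian stores the least-significant byte at the lowest address.
So at ascending addresses the bytes are 98 4F 0E 06 4A 98 29 BE.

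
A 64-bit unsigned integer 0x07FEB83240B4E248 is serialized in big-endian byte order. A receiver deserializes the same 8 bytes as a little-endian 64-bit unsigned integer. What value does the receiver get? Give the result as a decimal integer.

Stored big-endian, the bytes at ascending addresses are 07 FE B8 32 40 B4 E2 48.
Read back as little-endian, the first byte is least significant, giving 0x48E2B44032B8FE07.
0x48E2B44032B8FE07 = 5251958303289310727.

5251958303289310727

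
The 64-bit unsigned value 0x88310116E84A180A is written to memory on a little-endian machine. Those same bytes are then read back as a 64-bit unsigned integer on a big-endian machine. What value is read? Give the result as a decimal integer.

Stored little-endian, the bytes at ascending addresses are 0A 18 4A E8 16 01 31 88.
Read back as big-endian, the last byte is least significant, giving 0x0A184AE816013188.
0x0A184AE816013188 = 727413700482380168.

727413700482380168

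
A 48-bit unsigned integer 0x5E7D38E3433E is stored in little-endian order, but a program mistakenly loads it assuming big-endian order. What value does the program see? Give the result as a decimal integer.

Stored little-endian, the bytes at ascending addresses are 3E 43 E3 38 7D 5E.
Read back as big-endian, the last byte is least significant, giving 0x3E43E3387D5E.
0x3E43E3387D5E = 68461295861086.

68461295861086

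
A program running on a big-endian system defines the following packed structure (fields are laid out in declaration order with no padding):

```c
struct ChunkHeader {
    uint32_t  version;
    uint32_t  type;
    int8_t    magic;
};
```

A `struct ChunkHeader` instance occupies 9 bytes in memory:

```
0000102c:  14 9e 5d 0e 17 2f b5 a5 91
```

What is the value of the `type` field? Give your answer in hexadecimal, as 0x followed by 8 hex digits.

`type` follows `version` (4 bytes), so it starts at byte offset 4 and occupies 4 bytes.
Bytes at offsets 4..7: 17 2F B5 A5.
Big-endian stores the most-significant byte at the lowest address.
The bytes are already most-significant first: 0x172FB5A5.

0x172FB5A5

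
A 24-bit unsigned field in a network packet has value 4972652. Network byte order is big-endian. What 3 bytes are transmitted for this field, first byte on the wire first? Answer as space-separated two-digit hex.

4B E0 6C

4972652 in hexadecimal, padded to 24 bits, is 0x4BE06C.
Split into bytes (most-significant first): 4B E0 6C.
Big-endian: lowest address holds the most-significant byte.
So the memory order matches the most-significant-first order: 4B E0 6C.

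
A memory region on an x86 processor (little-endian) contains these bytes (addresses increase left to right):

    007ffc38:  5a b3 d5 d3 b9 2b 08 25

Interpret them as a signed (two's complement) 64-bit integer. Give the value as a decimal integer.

2668430856339960666

In little-endian order the low byte comes first in memory.
Reassemble most-significant byte first: 25 08 2B B9 D3 D5 B3 5A → 0x25082BB9D3D5B35A.
0x25082BB9D3D5B35A = 2668430856339960666.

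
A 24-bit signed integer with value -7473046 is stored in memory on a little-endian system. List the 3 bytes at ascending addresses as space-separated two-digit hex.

6A F8 8D

Two's complement of -7473046 in 24 bits: 7473046 = 0x720796; invert → 0x8DF869; add 1 → 0x8DF86A.
Split into bytes (most-significant first): 8D F8 6A.
In little-endian order the low byte comes first in memory.
So at ascending addresses the bytes are 6A F8 8D.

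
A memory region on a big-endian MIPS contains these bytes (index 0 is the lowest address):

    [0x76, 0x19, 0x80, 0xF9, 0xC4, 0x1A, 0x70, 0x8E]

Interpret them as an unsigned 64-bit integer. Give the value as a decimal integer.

Big-endian: lowest address holds the most-significant byte.
The bytes are already most-significant first: 0x761980F9C41A708E.
0x761980F9C41A708E = 8509974781118541966.

8509974781118541966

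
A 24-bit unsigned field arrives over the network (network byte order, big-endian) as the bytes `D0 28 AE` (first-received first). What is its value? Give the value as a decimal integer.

13641902

In big-endian order the high byte comes first in memory.
The bytes are already most-significant first: 0xD028AE.
0xD028AE = 13641902.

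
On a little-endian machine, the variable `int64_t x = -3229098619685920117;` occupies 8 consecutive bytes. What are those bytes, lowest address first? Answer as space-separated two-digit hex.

Two's complement of -3229098619685920117 in 64 bits: 3229098619685920117 = 0x2CD010160B155D75; invert → 0xD32FEFE9F4EAA28A; add 1 → 0xD32FEFE9F4EAA28B.
Split into bytes (most-significant first): D3 2F EF E9 F4 EA A2 8B.
Little-endian: lowest address holds the least-significant byte.
So at ascending addresses the bytes are 8B A2 EA F4 E9 EF 2F D3.

8B A2 EA F4 E9 EF 2F D3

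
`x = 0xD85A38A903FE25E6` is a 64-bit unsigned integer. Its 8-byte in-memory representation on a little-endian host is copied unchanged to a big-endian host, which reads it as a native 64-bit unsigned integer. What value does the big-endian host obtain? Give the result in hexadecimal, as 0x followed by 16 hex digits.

0xE625FE03A9385AD8

Stored little-endian, the bytes at ascending addresses are E6 25 FE 03 A9 38 5A D8.
Read back as big-endian, the last byte is least significant, giving 0xE625FE03A9385AD8.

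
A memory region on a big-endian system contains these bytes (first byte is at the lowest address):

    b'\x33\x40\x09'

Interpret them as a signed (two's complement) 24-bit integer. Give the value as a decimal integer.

3358729

In big-endian order the high byte comes first in memory.
The bytes are already most-significant first: 0x334009.
0x334009 = 3358729.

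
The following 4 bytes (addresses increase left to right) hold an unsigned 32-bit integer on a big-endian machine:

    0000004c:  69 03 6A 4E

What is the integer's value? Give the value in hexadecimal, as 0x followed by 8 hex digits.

Big-endian stores the most-significant byte at the lowest address.
The bytes are already most-significant first: 0x69036A4E.

0x69036A4E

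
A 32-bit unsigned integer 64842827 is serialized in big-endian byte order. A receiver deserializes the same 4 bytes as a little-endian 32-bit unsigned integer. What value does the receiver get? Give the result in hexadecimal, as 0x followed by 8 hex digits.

0x4B6CDD03

64842827 in 32-bit hexadecimal is 0x03DD6C4B.
Stored big-endian, the bytes at ascending addresses are 03 DD 6C 4B.
Read back as little-endian, the first byte is least significant, giving 0x4B6CDD03.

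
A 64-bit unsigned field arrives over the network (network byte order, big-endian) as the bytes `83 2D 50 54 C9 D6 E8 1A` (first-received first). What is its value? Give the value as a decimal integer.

9452299518014318618

Big-endian stores the most-significant byte at the lowest address.
The bytes are already most-significant first: 0x832D5054C9D6E81A.
0x832D5054C9D6E81A = 9452299518014318618.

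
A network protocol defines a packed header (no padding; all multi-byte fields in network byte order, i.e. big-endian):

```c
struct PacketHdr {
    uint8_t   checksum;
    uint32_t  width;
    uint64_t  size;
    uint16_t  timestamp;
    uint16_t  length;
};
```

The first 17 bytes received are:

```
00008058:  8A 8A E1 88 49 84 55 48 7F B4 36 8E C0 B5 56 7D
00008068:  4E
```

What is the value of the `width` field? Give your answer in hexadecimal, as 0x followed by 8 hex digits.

`width` follows `checksum` (1 byte), so it starts at byte offset 1 and occupies 4 bytes.
Bytes at offsets 1..4: 8A E1 88 49.
Big-endian stores the most-significant byte at the lowest address.
The bytes are already most-significant first: 0x8AE18849.

0x8AE18849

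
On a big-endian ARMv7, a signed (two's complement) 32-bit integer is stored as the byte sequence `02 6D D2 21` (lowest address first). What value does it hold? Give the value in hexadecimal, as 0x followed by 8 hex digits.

In big-endian order the high byte comes first in memory.
The bytes are already most-significant first: 0x026DD221.

0x026DD221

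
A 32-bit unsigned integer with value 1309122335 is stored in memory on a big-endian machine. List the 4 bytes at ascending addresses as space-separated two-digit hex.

4E 07 9F 1F

1309122335 in hexadecimal, padded to 32 bits, is 0x4E079F1F.
Split into bytes (most-significant first): 4E 07 9F 1F.
In big-endian order the high byte comes first in memory.
So the memory order matches the most-significant-first order: 4E 07 9F 1F.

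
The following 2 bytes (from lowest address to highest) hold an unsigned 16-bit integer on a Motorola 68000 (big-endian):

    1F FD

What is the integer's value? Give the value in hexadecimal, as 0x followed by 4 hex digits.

In big-endian order the high byte comes first in memory.
The bytes are already most-significant first: 0x1FFD.

0x1FFD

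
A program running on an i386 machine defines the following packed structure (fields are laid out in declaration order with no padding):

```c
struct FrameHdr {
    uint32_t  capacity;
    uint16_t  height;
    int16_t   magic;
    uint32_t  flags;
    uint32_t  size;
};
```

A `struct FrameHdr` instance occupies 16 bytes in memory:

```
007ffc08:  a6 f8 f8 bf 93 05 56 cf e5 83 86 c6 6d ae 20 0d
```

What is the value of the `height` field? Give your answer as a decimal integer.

1427

`height` follows `capacity` (4 bytes), so it starts at byte offset 4 and occupies 2 bytes.
Bytes at offsets 4..5: 93 05.
Little-endian stores the least-significant byte at the lowest address.
Reassemble most-significant byte first: 05 93 → 0x0593.
0x0593 = 1427.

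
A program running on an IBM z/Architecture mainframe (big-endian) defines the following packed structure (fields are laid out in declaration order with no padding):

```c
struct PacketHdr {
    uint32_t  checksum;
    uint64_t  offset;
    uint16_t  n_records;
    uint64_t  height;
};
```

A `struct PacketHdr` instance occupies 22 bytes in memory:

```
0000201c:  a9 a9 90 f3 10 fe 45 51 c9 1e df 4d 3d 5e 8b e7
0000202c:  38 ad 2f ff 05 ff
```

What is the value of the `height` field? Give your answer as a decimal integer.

`height` follows `checksum` (4 B), `offset` (8 B), `n_records` (2 B), so it starts at offset 4 + 8 + 2 = 14 and occupies 8 bytes.
Bytes at offsets 14..21: 8B E7 38 AD 2F FF 05 FF.
Big-endian stores the most-significant byte at the lowest address.
The bytes are already most-significant first: 0x8BE738AD2FFF05FF.
0x8BE738AD2FFF05FF = 10081088607377884671.

10081088607377884671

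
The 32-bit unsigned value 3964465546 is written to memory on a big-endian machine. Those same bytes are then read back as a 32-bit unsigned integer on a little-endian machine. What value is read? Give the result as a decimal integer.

2331069676

3964465546 in 32-bit hexadecimal is 0xEC4CF18A.
Stored big-endian, the bytes at ascending addresses are EC 4C F1 8A.
Read back as little-endian, the first byte is least significant, giving 0x8AF14CEC.
0x8AF14CEC = 2331069676.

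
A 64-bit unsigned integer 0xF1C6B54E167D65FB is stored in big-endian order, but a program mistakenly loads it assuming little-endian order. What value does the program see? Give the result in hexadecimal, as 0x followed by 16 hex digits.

0xFB657D164EB5C6F1

Stored big-endian, the bytes at ascending addresses are F1 C6 B5 4E 16 7D 65 FB.
Read back as little-endian, the first byte is least significant, giving 0xFB657D164EB5C6F1.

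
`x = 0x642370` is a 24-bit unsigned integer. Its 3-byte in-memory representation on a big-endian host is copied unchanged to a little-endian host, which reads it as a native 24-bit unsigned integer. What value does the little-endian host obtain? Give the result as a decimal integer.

Stored big-endian, the bytes at ascending addresses are 64 23 70.
Read back as little-endian, the first byte is least significant, giving 0x702364.
0x702364 = 7349092.

7349092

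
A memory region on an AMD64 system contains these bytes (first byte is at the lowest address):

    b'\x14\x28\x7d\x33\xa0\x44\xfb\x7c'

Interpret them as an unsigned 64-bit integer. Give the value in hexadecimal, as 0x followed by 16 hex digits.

0x7CFB44A0337D2814

In little-endian order the low byte comes first in memory.
Reassemble most-significant byte first: 7C FB 44 A0 33 7D 28 14 → 0x7CFB44A0337D2814.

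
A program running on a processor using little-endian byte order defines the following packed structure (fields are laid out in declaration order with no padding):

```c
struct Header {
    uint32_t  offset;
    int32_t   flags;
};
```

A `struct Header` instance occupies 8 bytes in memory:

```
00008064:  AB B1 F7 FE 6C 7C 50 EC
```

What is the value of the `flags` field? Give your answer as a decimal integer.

-330269588

`flags` follows `offset` (4 bytes), so it starts at byte offset 4 and occupies 4 bytes.
Bytes at offsets 4..7: 6C 7C 50 EC.
Little-endian stores the least-significant byte at the lowest address.
Reassemble most-significant byte first: EC 50 7C 6C → 0xEC507C6C.
Top bit is set, so as a signed 32-bit value this is 0xEC507C6C − 2^32 = -330269588.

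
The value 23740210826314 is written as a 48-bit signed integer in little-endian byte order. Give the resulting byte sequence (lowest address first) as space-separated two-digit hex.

4A 4C D5 72 97 15

23740210826314 in hexadecimal, padded to 48 bits, is 0x159772D54C4A.
Split into bytes (most-significant first): 15 97 72 D5 4C 4A.
Little-endian: lowest address holds the least-significant byte.
So at ascending addresses the bytes are 4A 4C D5 72 97 15.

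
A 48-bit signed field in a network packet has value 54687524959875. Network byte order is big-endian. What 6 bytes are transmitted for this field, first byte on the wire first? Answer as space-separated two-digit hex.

54687524959875 in hexadecimal, padded to 48 bits, is 0x31BCEE7FB683.
Split into bytes (most-significant first): 31 BC EE 7F B6 83.
In big-endian order the high byte comes first in memory.
So the memory order matches the most-significant-first order: 31 BC EE 7F B6 83.

31 BC EE 7F B6 83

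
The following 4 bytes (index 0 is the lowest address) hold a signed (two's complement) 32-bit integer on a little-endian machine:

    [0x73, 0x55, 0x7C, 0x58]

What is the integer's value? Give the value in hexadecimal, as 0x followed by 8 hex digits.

0x587C5573

Little-endian stores the least-significant byte at the lowest address.
Reassemble most-significant byte first: 58 7C 55 73 → 0x587C5573.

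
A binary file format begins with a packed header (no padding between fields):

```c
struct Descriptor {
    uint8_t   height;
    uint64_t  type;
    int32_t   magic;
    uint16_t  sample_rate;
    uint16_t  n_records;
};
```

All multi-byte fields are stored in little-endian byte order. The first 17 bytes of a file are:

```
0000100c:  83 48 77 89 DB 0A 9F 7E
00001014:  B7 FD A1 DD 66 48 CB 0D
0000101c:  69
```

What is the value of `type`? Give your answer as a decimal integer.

`type` follows `height` (1 byte), so it starts at byte offset 1 and occupies 8 bytes.
Bytes at offsets 1..8: 48 77 89 DB 0A 9F 7E B7.
In little-endian order the low byte comes first in memory.
Reassemble most-significant byte first: B7 7E 9F 0A DB 89 77 48 → 0xB77E9F0ADB897748.
0xB77E9F0ADB897748 = 13222180424988063560.

13222180424988063560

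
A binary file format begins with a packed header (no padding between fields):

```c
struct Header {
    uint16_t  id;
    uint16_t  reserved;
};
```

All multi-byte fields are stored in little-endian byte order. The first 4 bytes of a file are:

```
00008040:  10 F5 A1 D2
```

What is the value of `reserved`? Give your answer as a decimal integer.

`reserved` follows `id` (2 bytes), so it starts at byte offset 2 and occupies 2 bytes.
Bytes at offsets 2..3: A1 D2.
Little-endian: lowest address holds the least-significant byte.
Reassemble most-significant byte first: D2 A1 → 0xD2A1.
0xD2A1 = 53921.

53921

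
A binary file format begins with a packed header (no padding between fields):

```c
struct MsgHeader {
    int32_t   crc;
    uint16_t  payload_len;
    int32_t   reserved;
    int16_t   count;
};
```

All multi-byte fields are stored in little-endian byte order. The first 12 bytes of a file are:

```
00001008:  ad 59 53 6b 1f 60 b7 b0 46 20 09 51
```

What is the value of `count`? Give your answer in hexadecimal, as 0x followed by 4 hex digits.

`count` follows `crc` (4 B), `payload_len` (2 B), `reserved` (4 B), so it starts at offset 4 + 2 + 4 = 10 and occupies 2 bytes.
Bytes at offsets 10..11: 09 51.
Little-endian: lowest address holds the least-significant byte.
Reassemble most-significant byte first: 51 09 → 0x5109.

0x5109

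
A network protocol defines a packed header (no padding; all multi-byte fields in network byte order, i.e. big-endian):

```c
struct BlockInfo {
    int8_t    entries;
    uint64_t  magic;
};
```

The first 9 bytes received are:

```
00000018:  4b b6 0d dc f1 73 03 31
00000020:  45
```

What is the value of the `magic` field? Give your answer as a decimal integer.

`magic` follows `entries` (1 byte), so it starts at byte offset 1 and occupies 8 bytes.
Bytes at offsets 1..8: B6 0D DC F1 73 03 31 45.
In big-endian order the high byte comes first in memory.
The bytes are already most-significant first: 0xB60DDCF173033145.
0xB60DDCF173033145 = 13118384219174940997.

13118384219174940997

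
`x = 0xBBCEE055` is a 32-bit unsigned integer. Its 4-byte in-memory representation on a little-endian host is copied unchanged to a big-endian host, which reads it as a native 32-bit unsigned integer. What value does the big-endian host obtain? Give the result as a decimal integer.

1440796347

Stored little-endian, the bytes at ascending addresses are 55 E0 CE BB.
Read back as big-endian, the last byte is least significant, giving 0x55E0CEBB.
0x55E0CEBB = 1440796347.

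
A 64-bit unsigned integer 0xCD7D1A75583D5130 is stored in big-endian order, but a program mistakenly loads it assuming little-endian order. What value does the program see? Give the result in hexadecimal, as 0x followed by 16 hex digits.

Stored big-endian, the bytes at ascending addresses are CD 7D 1A 75 58 3D 51 30.
Read back as little-endian, the first byte is least significant, giving 0x30513D58751A7DCD.

0x30513D58751A7DCD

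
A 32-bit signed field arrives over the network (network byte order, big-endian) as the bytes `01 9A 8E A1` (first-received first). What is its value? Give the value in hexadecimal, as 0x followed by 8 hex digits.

In big-endian order the high byte comes first in memory.
The bytes are already most-significant first: 0x019A8EA1.

0x019A8EA1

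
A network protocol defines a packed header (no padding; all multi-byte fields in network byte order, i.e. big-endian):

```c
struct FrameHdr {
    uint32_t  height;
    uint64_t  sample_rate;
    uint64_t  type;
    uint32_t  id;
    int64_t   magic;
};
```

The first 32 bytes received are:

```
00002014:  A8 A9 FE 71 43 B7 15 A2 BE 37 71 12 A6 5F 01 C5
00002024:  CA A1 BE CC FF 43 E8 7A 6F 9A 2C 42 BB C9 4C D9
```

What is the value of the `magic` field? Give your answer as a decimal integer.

`magic` follows `height` (4 B), `sample_rate` (8 B), `type` (8 B), `id` (4 B), so it starts at offset 4 + 8 + 8 + 4 = 24 and occupies 8 bytes.
Bytes at offsets 24..31: 6F 9A 2C 42 BB C9 4C D9.
Big-endian stores the most-significant byte at the lowest address.
The bytes are already most-significant first: 0x6F9A2C42BBC94CD9.
0x6F9A2C42BBC94CD9 = 8041788749753437401.

8041788749753437401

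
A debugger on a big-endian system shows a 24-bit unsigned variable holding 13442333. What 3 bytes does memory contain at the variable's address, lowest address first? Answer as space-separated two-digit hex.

CD 1D 1D

13442333 in hexadecimal, padded to 24 bits, is 0xCD1D1D.
Split into bytes (most-significant first): CD 1D 1D.
In big-endian order the high byte comes first in memory.
So the memory order matches the most-significant-first order: CD 1D 1D.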